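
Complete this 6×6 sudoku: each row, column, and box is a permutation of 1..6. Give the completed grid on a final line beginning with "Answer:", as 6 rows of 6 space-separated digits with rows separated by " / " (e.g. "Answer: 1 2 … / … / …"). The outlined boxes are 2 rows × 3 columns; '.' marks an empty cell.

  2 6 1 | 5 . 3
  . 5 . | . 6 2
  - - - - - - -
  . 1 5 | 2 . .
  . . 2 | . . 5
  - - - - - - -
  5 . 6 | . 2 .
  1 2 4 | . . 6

Step 1. [r3c6∈{4}] r3c6 is down to just 4. So r3c6=4.
Step 2. [r3c5∈{3}] r3c5's peers cover all but 3. So r3c5=3.
Step 3. [r5c4∈{1,3,4}] across row 5, 4 lands solely at r5c4 ⇒ r5c4=4.
Step 4. [r4c2∈{3,4}] across col 2, 4 lands solely at r4c2, so r4c2=4.
Step 5. [r4c1∈{3,6}] r4c1 is the only open cell in row 4 admitting 3 ⇒ r4c1=3.
Step 6. [r4c4∈{1,6}] across row 4, 6 lands solely at r4c4 ⇒ r4c4=6.
Step 7. [r1c5∈{4}] nothing but 4 survives at r1c5. So r1c5=4.
Step 8. [r3c1∈{6}] r3c1 has the single candidate 6, so r3c1=6.
Step 9. [r2c1∈{4}] r2c1's peers cover all but 4, so r2c1=4.
Step 10. [r2c4∈{1}] r2c4 is down to just 1. So r2c4=1.
Step 11. [r4c5∈{1}] r4c5 has the single candidate 1. So r4c5=1.
Step 12. [r5c6∈{1}] only 1 remains possible at r5c6. So r5c6=1.
Step 13. [r5c2∈{3}] only 3 remains possible at r5c2, so r5c2=3.
Step 14. [r6c5∈{5}] r6c5 has the single candidate 5, so r6c5=5.
Step 15. [r6c4∈{3}] nothing but 3 survives at r6c4 ⇒ r6c4=3.
Step 16. [r2c3∈{3}] only 3 remains possible at r2c3. So r2c3=3.

Answer: 2 6 1 5 4 3 / 4 5 3 1 6 2 / 6 1 5 2 3 4 / 3 4 2 6 1 5 / 5 3 6 4 2 1 / 1 2 4 3 5 6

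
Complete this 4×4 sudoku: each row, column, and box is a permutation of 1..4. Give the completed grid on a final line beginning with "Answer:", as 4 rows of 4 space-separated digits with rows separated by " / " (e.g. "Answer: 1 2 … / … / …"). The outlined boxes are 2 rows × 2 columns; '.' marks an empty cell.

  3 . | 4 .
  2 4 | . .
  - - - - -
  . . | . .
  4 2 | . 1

Step 1. [r4c3∈{3}] only 3 remains possible at r4c3. So r4c3=3.
Step 2. [r1c4∈{2}] r1c4's peers cover all but 2. So r1c4=2.
Step 3. [r3c1∈{1}] r3c1's peers cover all but 1 ⇒ r3c1=1.
Step 4. [r3c4∈{4}] r3c4 is down to just 4 ⇒ r3c4=4.
Step 5. [r2c3∈{1}] r2c3 has the single candidate 1. So r2c3=1.
Step 6. [r3c3∈{2}] r3c3 has the single candidate 2, so r3c3=2.
Step 7. [r3c2∈{3}] nothing but 3 survives at r3c2 ⇒ r3c2=3.
Step 8. [r1c2∈{1}] r1c2 is down to just 1, so r1c2=1.
Step 9. [r2c4∈{3}] nothing but 3 survives at r2c4 ⇒ r2c4=3.

Answer: 3 1 4 2 / 2 4 1 3 / 1 3 2 4 / 4 2 3 1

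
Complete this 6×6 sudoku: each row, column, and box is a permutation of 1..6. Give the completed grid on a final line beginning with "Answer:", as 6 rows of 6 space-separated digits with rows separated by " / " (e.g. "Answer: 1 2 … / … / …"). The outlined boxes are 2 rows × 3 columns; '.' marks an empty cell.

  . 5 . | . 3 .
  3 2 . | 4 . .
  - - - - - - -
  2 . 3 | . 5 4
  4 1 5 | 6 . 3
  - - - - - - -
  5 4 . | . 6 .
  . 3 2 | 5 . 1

Step 1. [r1c1∈{1,6}] in col 1, 1 fits only at r1c1 ⇒ r1c1=1.
Step 2. [r1c4∈{2}] r1c4's peers cover all but 2 ⇒ r1c4=2.
Step 3. [r1c6∈{6}] r1c6 is down to just 6. So r1c6=6.
Step 4. [r2c6∈{5}] r2c6's peers cover all but 5. So r2c6=5.
Step 5. [r1c3∈{4}] r1c3 has the single candidate 4, so r1c3=4.
Step 6. [r5c4∈{3}] r5c4's peers cover all but 3, so r5c4=3.
Step 7. [r3c2∈{6}] r3c2's peers cover all but 6. So r3c2=6.
Step 8. [r6c5∈{4}] r6c5's peers cover all but 4. So r6c5=4.
Step 9. [r5c6∈{2}] r5c6 has the single candidate 2. So r5c6=2.
Step 10. [r3c4∈{1}] r3c4's peers cover all but 1 ⇒ r3c4=1.
Step 11. [r4c5∈{2}] r4c5 is down to just 2, so r4c5=2.
Step 12. [r6c1∈{6}] r6c1 has the single candidate 6. So r6c1=6.
Step 13. [r2c3∈{6}] nothing but 6 survives at r2c3. So r2c3=6.
Step 14. [r5c3∈{1}] r5c3 is down to just 1 ⇒ r5c3=1.
Step 15. [r2c5∈{1}] nothing but 1 survives at r2c5, so r2c5=1.

Answer: 1 5 4 2 3 6 / 3 2 6 4 1 5 / 2 6 3 1 5 4 / 4 1 5 6 2 3 / 5 4 1 3 6 2 / 6 3 2 5 4 1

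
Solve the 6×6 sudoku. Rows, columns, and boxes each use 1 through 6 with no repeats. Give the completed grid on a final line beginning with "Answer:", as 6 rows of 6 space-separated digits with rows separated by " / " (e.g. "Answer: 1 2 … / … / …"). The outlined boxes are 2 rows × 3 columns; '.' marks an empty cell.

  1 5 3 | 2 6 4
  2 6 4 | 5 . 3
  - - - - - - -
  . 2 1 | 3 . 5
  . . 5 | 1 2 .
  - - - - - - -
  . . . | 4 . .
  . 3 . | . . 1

Step 1. [r6c1∈{4,5,6}] in row 6, 4 fits only at r6c1 ⇒ r6c1=4.
Step 2. [r3c1∈{6}] r3c1 is down to just 6, so r3c1=6.
Step 3. [r5c6∈{2,6}] r5c6 is the only open cell in col 6 admitting 2. So r5c6=2.
Step 4. [r6c5∈{5}] only 5 remains possible at r6c5 ⇒ r6c5=5.
Step 5. [r6c4∈{6}] only 6 remains possible at r6c4, so r6c4=6.
Step 6. [r5c3∈{6}] r5c3's peers cover all but 6, so r5c3=6.
Step 7. [r6c3∈{2}] only 2 remains possible at r6c3, so r6c3=2.
Step 8. [r5c5∈{3}] r5c5 is down to just 3, so r5c5=3.
Step 9. [r4c1∈{3}] only 3 remains possible at r4c1 ⇒ r4c1=3.
Step 10. [r4c2∈{4}] nothing but 4 survives at r4c2. So r4c2=4.
Step 11. [r3c5∈{4}] r3c5 has the single candidate 4. So r3c5=4.
Step 12. [r5c1∈{5}] only 5 remains possible at r5c1. So r5c1=5.
Step 13. [r5c2∈{1}] nothing but 1 survives at r5c2 ⇒ r5c2=1.
Step 14. [r4c6∈{6}] r4c6's peers cover all but 6. So r4c6=6.
Step 15. [r2c5∈{1}] r2c5 has the single candidate 1. So r2c5=1.

Answer: 1 5 3 2 6 4 / 2 6 4 5 1 3 / 6 2 1 3 4 5 / 3 4 5 1 2 6 / 5 1 6 4 3 2 / 4 3 2 6 5 1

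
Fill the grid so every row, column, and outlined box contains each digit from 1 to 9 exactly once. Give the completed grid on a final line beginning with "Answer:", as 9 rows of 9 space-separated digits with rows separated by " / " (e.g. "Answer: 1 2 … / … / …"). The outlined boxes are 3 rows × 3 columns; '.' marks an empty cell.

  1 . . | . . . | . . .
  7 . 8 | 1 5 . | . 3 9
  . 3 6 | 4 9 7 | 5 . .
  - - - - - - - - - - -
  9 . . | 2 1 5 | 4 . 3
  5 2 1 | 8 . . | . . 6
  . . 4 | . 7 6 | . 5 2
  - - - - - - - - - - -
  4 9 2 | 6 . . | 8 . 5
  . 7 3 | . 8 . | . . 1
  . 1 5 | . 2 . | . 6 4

Step 1. [r7c5∈{3}] nothing but 3 survives at r7c5, so r7c5=3.
Step 2. [r9c6∈{9}] r9c6 has the single candidate 9, so r9c6=9.
Step 3. [r1c6∈{2,3,8}] 8 has one home in col 6: r1c6. So r1c6=8.
Step 4. [r7c8∈{7}] r7c8's peers cover all but 7, so r7c8=7.
Step 5. [r5c8∈{9}] r5c8's peers cover all but 9 ⇒ r5c8=9.
Step 6. [r8c8∈{2}] r8c8 has the single candidate 2 ⇒ r8c8=2.
Step 7. [r1c7∈{2,6,7}] r1c7 is the only open cell in row 1 admitting 2 ⇒ r1c7=2.
Step 8. [r5c6∈{3,4}] 3 has one home in row 5: r5c6, so r5c6=3.
Step 9. [r4c8∈{8}] nothing but 8 survives at r4c8. So r4c8=8.
Step 10. [r6c1∈{3,8}] r6c1 is the only open cell in row 6 admitting 3, so r6c1=3.
Step 11. [r1c2∈{4,5}] row 1 places 5 nowhere but r1c2, so r1c2=5.
Step 12. [r8c4∈{5}] r8c4 is down to just 5 ⇒ r8c4=5.
Step 13. [r8c6∈{4}] r8c6 has the single candidate 4, so r8c6=4.
Step 14. [r4c3∈{7}] only 7 remains possible at r4c3. So r4c3=7.
Step 15. [r8c1∈{6}] only 6 remains possible at r8c1. So r8c1=6.
Step 16. [r2c7∈{6}] nothing but 6 survives at r2c7, so r2c7=6.
Step 17. [r6c4∈{9}] nothing but 9 survives at r6c4 ⇒ r6c4=9.
Step 18. [r1c4∈{3}] r1c4 is down to just 3. So r1c4=3.
Step 19. [r4c2∈{6}] only 6 remains possible at r4c2, so r4c2=6.
Step 20. [r1c8∈{4}] nothing but 4 survives at r1c8 ⇒ r1c8=4.
Step 21. [r9c7∈{3}] r9c7's peers cover all but 3. So r9c7=3.
Step 22. [r3c9∈{8}] r3c9 has the single candidate 8 ⇒ r3c9=8.
Step 23. [r6c7∈{1}] r6c7's peers cover all but 1 ⇒ r6c7=1.
Step 24. [r1c5∈{6}] only 6 remains possible at r1c5 ⇒ r1c5=6.
Step 25. [r1c3∈{9}] r1c3's peers cover all but 9. So r1c3=9.
Step 26. [r2c2∈{4}] nothing but 4 survives at r2c2. So r2c2=4.
Step 27. [r9c1∈{8}] nothing but 8 survives at r9c1, so r9c1=8.
Step 28. [r6c2∈{8}] r6c2's peers cover all but 8 ⇒ r6c2=8.
Step 29. [r8c7∈{9}] r8c7's peers cover all but 9. So r8c7=9.
Step 30. [r3c8∈{1}] r3c8 has the single candidate 1 ⇒ r3c8=1.
Step 31. [r1c9∈{7}] r1c9's peers cover all but 7 ⇒ r1c9=7.
Step 32. [r5c5∈{4}] only 4 remains possible at r5c5. So r5c5=4.
Step 33. [r7c6∈{1}] nothing but 1 survives at r7c6, so r7c6=1.
Step 34. [r2c6∈{2}] only 2 remains possible at r2c6 ⇒ r2c6=2.
Step 35. [r3c1∈{2}] r3c1 has the single candidate 2, so r3c1=2.
Step 36. [r9c4∈{7}] r9c4 has the single candidate 7, so r9c4=7.
Step 37. [r5c7∈{7}] only 7 remains possible at r5c7. So r5c7=7.

Answer: 1 5 9 3 6 8 2 4 7 / 7 4 8 1 5 2 6 3 9 / 2 3 6 4 9 7 5 1 8 / 9 6 7 2 1 5 4 8 3 / 5 2 1 8 4 3 7 9 6 / 3 8 4 9 7 6 1 5 2 / 4 9 2 6 3 1 8 7 5 / 6 7 3 5 8 4 9 2 1 / 8 1 5 7 2 9 3 6 4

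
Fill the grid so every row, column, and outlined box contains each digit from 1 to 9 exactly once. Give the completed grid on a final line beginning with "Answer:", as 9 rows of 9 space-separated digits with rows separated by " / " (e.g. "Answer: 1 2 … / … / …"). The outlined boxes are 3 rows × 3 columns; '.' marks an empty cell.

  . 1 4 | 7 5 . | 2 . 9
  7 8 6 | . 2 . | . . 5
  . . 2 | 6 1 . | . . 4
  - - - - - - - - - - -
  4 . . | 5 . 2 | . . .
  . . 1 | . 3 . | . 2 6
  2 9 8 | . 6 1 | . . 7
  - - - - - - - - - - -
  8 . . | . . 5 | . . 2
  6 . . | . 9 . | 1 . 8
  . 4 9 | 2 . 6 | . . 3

Step 1. [r2c7∈{3}] r2c7's peers cover all but 3. So r2c7=3.
Step 2. [r6c4∈{4}] r6c4 is down to just 4, so r6c4=4.
Step 3. [r8c3∈{3,5,7}] col 3 places 5 nowhere but r8c3 ⇒ r8c3=5.
Step 4. [r5c7∈{4,5,8,9}] 4 has one home in row 5: r5c7. So r5c7=4.
Step 5. [r5c4∈{8,9}] across col 4, 8 lands solely at r5c4 ⇒ r5c4=8.
Step 6. [r4c5∈{7}] r4c5 is down to just 7 ⇒ r4c5=7.
Step 7. [r7c3∈{3,7}] 7 has one home in col 3: r7c3. So r7c3=7.
Step 8. [r7c2∈{3}] r7c2's peers cover all but 3 ⇒ r7c2=3.
Step 9. [r8c6∈{3,4,7}] col 6 places 7 nowhere but r8c6. So r8c6=7.
Step 10. [r3c1∈{3,5,9}] across col 1, 9 lands solely at r3c1, so r3c1=9.
Step 11. [r3c6∈{3,8}] r3c6 is the only open cell in row 3 admitting 3 ⇒ r3c6=3.
Step 12. [r6c7∈{5}] r6c7's peers cover all but 5. So r6c7=5.
Step 13. [r9c7∈{7}] r9c7 has the single candidate 7, so r9c7=7.
Step 14. [r3c7∈{8}] r3c7 is down to just 8. So r3c7=8.
Step 15. [r4c8∈{1,3,8,9}] 8 has one home in row 4: r4c8 ⇒ r4c8=8.
Step 16. [r7c8∈{4,6,9}] col 8 places 9 nowhere but r7c8 ⇒ r7c8=9.
Step 17. [r2c6∈{4,9}] r2c6 is the only open cell in row 2 admitting 4. So r2c6=4.
Step 18. [r5c1∈{5}] r5c1's peers cover all but 5 ⇒ r5c1=5.
Step 19. [r7c7∈{6}] only 6 remains possible at r7c7 ⇒ r7c7=6.
Step 20. [r8c8∈{4}] r8c8 has the single candidate 4 ⇒ r8c8=4.
Step 21. [r1c1∈{3}] r1c1 is down to just 3 ⇒ r1c1=3.
Step 22. [r7c5∈{4}] only 4 remains possible at r7c5. So r7c5=4.
Step 23. [r3c2∈{5}] r3c2's peers cover all but 5. So r3c2=5.
Step 24. [r9c1∈{1}] r9c1's peers cover all but 1. So r9c1=1.
Step 25. [r4c7∈{9}] r4c7's peers cover all but 9. So r4c7=9.
Step 26. [r8c4∈{3}] r8c4's peers cover all but 3, so r8c4=3.
Step 27. [r9c5∈{8}] only 8 remains possible at r9c5, so r9c5=8.
Step 28. [r4c3∈{3}] r4c3 has the single candidate 3 ⇒ r4c3=3.
Step 29. [r5c2∈{7}] r5c2 has the single candidate 7, so r5c2=7.
Step 30. [r1c8∈{6}] nothing but 6 survives at r1c8 ⇒ r1c8=6.
Step 31. [r6c8∈{3}] nothing but 3 survives at r6c8, so r6c8=3.
Step 32. [r4c9∈{1}] r4c9's peers cover all but 1 ⇒ r4c9=1.
Step 33. [r7c4∈{1}] nothing but 1 survives at r7c4. So r7c4=1.
Step 34. [r1c6∈{8}] r1c6's peers cover all but 8. So r1c6=8.
Step 35. [r5c6∈{9}] nothing but 9 survives at r5c6 ⇒ r5c6=9.
Step 36. [r9c8∈{5}] nothing but 5 survives at r9c8. So r9c8=5.
Step 37. [r4c2∈{6}] r4c2 has the single candidate 6, so r4c2=6.
Step 38. [r3c8∈{7}] only 7 remains possible at r3c8. So r3c8=7.
Step 39. [r8c2∈{2}] r8c2 is down to just 2 ⇒ r8c2=2.
Step 40. [r2c4∈{9}] r2c4's peers cover all but 9, so r2c4=9.
Step 41. [r2c8∈{1}] r2c8 is down to just 1. So r2c8=1.

Answer: 3 1 4 7 5 8 2 6 9 / 7 8 6 9 2 4 3 1 5 / 9 5 2 6 1 3 8 7 4 / 4 6 3 5 7 2 9 8 1 / 5 7 1 8 3 9 4 2 6 / 2 9 8 4 6 1 5 3 7 / 8 3 7 1 4 5 6 9 2 / 6 2 5 3 9 7 1 4 8 / 1 4 9 2 8 6 7 5 3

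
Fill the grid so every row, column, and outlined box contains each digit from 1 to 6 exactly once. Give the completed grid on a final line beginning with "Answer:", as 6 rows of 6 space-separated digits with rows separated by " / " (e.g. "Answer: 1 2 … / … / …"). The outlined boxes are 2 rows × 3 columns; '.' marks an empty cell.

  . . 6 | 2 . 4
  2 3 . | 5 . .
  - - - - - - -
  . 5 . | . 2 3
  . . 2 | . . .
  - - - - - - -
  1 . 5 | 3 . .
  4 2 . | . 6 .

Step 1. [r4c2∈{1,4,6}] across col 2, 4 lands solely at r4c2, so r4c2=4.
Step 2. [r2c5∈{1}] r2c5's peers cover all but 1 ⇒ r2c5=1.
Step 3. [r6c4∈{1}] nothing but 1 survives at r6c4, so r6c4=1.
Step 4. [r4c4∈{6}] nothing but 6 survives at r4c4, so r4c4=6.
Step 5. [r4c6∈{1,5}] 1 has one home in row 4: r4c6, so r4c6=1.
Step 6. [r3c1∈{6}] only 6 remains possible at r3c1. So r3c1=6.
Step 7. [r3c3∈{1}] nothing but 1 survives at r3c3 ⇒ r3c3=1.
Step 8. [r5c5∈{4}] r5c5 has the single candidate 4, so r5c5=4.
Step 9. [r3c4∈{4}] r3c4 is down to just 4 ⇒ r3c4=4.
Step 10. [r5c6∈{2}] r5c6 has the single candidate 2, so r5c6=2.
Step 11. [r1c5∈{3}] r1c5 has the single candidate 3 ⇒ r1c5=3.
Step 12. [r6c3∈{3}] r6c3 has the single candidate 3 ⇒ r6c3=3.
Step 13. [r4c1∈{3}] r4c1's peers cover all but 3. So r4c1=3.
Step 14. [r6c6∈{5}] only 5 remains possible at r6c6. So r6c6=5.
Step 15. [r5c2∈{6}] nothing but 6 survives at r5c2. So r5c2=6.
Step 16. [r2c6∈{6}] nothing but 6 survives at r2c6. So r2c6=6.
Step 17. [r1c2∈{1}] nothing but 1 survives at r1c2, so r1c2=1.
Step 18. [r4c5∈{5}] r4c5 is down to just 5 ⇒ r4c5=5.
Step 19. [r1c1∈{5}] r1c1 is down to just 5, so r1c1=5.
Step 20. [r2c3∈{4}] nothing but 4 survives at r2c3. So r2c3=4.

Answer: 5 1 6 2 3 4 / 2 3 4 5 1 6 / 6 5 1 4 2 3 / 3 4 2 6 5 1 / 1 6 5 3 4 2 / 4 2 3 1 6 5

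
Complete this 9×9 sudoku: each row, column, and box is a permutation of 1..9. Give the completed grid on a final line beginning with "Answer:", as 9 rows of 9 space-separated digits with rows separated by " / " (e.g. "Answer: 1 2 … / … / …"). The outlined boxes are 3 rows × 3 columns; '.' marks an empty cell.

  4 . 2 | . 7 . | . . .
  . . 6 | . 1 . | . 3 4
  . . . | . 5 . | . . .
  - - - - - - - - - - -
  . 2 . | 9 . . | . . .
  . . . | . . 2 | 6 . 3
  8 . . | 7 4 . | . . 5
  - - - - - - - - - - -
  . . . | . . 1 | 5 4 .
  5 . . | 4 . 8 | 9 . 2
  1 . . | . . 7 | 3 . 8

Step 1. [r8c8∈{1,6,7}] r8c8 is the only open cell in row 8 admitting 1. So r8c8=1.
Step 2. [r7c1∈{2,3,6,7,9}] across col 1, 2 lands solely at r7c1, so r7c1=2.
Step 3. [r9c8∈{6}] nothing but 6 survives at r9c8. So r9c8=6.
Step 4. [r2c2∈{5,7,8,9}] 5 has one home in row 2: r2c2 ⇒ r2c2=5.
Step 5. [r4c1∈{3,6,7}] in col 1, 6 fits only at r4c1. So r4c1=6.
Step 6. [r3c1∈{3,7,9}] 3 has one home in col 1: r3c1, so r3c1=3.
Step 7. [r5c4∈{1,5,8}] r5c4 is the only open cell in col 4 admitting 1. So r5c4=1.
Step 8. [r5c3∈{4,5,7,9}] row 5 places 5 nowhere but r5c3, so r5c3=5.
Step 9. [r7c9∈{7}] nothing but 7 survives at r7c9, so r7c9=7.
Step 10. [r4c9∈{1}] only 1 remains possible at r4c9 ⇒ r4c9=1.
Step 11. [r5c2∈{4,7,9}] r5c2 is the only open cell in row 5 admitting 4. So r5c2=4.
Step 12. [r9c2∈{9}] only 9 remains possible at r9c2. So r9c2=9.
Step 13. [r2c6∈{9}] r2c6 is down to just 9 ⇒ r2c6=9.
Step 14. [r3c3∈{1,7,8,9}] 9 has one home in box 1: r3c3, so r3c3=9.
Step 15. [r3c9∈{6}] nothing but 6 survives at r3c9 ⇒ r3c9=6.
Step 16. [r6c7∈{2}] r6c7's peers cover all but 2, so r6c7=2.
Step 17. [r2c4∈{2,8}] r2c4 is the only open cell in row 2 admitting 2 ⇒ r2c4=2.
Step 18. [r2c7∈{7,8}] r2c7 is the only open cell in row 2 admitting 8, so r2c7=8.
Step 19. [r7c3∈{3,8}] across col 3, 8 lands solely at r7c3. So r7c3=8.
Step 20. [r6c6∈{3,6}] row 6 places 6 nowhere but r6c6 ⇒ r6c6=6.
Step 21. [r1c4∈{3,6,8}] row 1 places 6 nowhere but r1c4. So r1c4=6.
Step 22. [r7c4∈{3}] r7c4 is down to just 3 ⇒ r7c4=3.
Step 23. [r4c5∈{3,8}] col 5 places 3 nowhere but r4c5. So r4c5=3.
Step 24. [r4c3∈{7}] r4c3 is down to just 7 ⇒ r4c3=7.
Step 25. [r5c8∈{7,8,9}] in row 5, 7 fits only at r5c8, so r5c8=7.
Step 26. [r8c2∈{3,6,7}] in row 8, 7 fits only at r8c2, so r8c2=7.
Step 27. [r1c7∈{1}] r1c7's peers cover all but 1 ⇒ r1c7=1.
Step 28. [r3c2∈{1,8}] r3c2 is the only open cell in row 3 admitting 1 ⇒ r3c2=1.
Step 29. [r7c2∈{6}] r7c2's peers cover all but 6, so r7c2=6.
Step 30. [r6c2∈{3}] r6c2 has the single candidate 3 ⇒ r6c2=3.
Step 31. [r6c8∈{9}] nothing but 9 survives at r6c8 ⇒ r6c8=9.
Step 32. [r9c4∈{5}] only 5 remains possible at r9c4 ⇒ r9c4=5.
Step 33. [r1c2∈{8}] only 8 remains possible at r1c2. So r1c2=8.
Step 34. [r1c9∈{9}] only 9 remains possible at r1c9, so r1c9=9.
Step 35. [r9c5∈{2}] r9c5's peers cover all but 2. So r9c5=2.
Step 36. [r3c8∈{2}] r3c8 has the single candidate 2. So r3c8=2.
Step 37. [r7c5∈{9}] nothing but 9 survives at r7c5, so r7c5=9.
Step 38. [r1c8∈{5}] r1c8's peers cover all but 5 ⇒ r1c8=5.
Step 39. [r2c1∈{7}] r2c1's peers cover all but 7 ⇒ r2c1=7.
Step 40. [r4c8∈{8}] only 8 remains possible at r4c8. So r4c8=8.
Step 41. [r9c3∈{4}] r9c3's peers cover all but 4, so r9c3=4.
Step 42. [r3c7∈{7}] r3c7 has the single candidate 7 ⇒ r3c7=7.
Step 43. [r4c6∈{5}] only 5 remains possible at r4c6 ⇒ r4c6=5.
Step 44. [r8c3∈{3}] r8c3 has the single candidate 3, so r8c3=3.
Step 45. [r4c7∈{4}] nothing but 4 survives at r4c7, so r4c7=4.
Step 46. [r5c1∈{9}] r5c1's peers cover all but 9 ⇒ r5c1=9.
Step 47. [r5c5∈{8}] r5c5 is down to just 8. So r5c5=8.
Step 48. [r3c4∈{8}] r3c4's peers cover all but 8, so r3c4=8.
Step 49. [r3c6∈{4}] r3c6 is down to just 4. So r3c6=4.
Step 50. [r8c5∈{6}] only 6 remains possible at r8c5. So r8c5=6.
Step 51. [r1c6∈{3}] only 3 remains possible at r1c6, so r1c6=3.
Step 52. [r6c3∈{1}] r6c3's peers cover all but 1. So r6c3=1.

Answer: 4 8 2 6 7 3 1 5 9 / 7 5 6 2 1 9 8 3 4 / 3 1 9 8 5 4 7 2 6 / 6 2 7 9 3 5 4 8 1 / 9 4 5 1 8 2 6 7 3 / 8 3 1 7 4 6 2 9 5 / 2 6 8 3 9 1 5 4 7 / 5 7 3 4 6 8 9 1 2 / 1 9 4 5 2 7 3 6 8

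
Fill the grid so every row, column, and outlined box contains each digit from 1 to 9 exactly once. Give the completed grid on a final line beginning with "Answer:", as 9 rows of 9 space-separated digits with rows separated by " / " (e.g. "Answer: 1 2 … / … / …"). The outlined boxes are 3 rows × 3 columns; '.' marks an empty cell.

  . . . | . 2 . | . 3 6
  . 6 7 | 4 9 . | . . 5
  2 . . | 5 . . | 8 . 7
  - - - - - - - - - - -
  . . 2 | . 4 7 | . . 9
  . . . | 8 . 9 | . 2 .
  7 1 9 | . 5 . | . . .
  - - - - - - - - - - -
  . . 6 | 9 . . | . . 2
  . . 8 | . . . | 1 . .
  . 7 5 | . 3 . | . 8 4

Step 1. [r8c9∈{3}] only 3 remains possible at r8c9, so r8c9=3.
Step 2. [r5c7∈{3,4,5,6,7}] r5c7 is the only open cell in row 5 admitting 7 ⇒ r5c7=7.
Step 3. [r7c7∈{5}] only 5 remains possible at r7c7, so r7c7=5.
Step 4. [r4c8∈{1,5,6}] col 8 places 5 nowhere but r4c8, so r4c8=5.
Step 5. [r4c4∈{1,3,6}] across row 4, 1 lands solely at r4c4. So r4c4=1.
Step 6. [r5c5∈{6}] r5c5 has the single candidate 6. So r5c5=6.
Step 7. [r3c5∈{1}] r3c5 has the single candidate 1, so r3c5=1.
Step 8. [r1c6∈{8}] nothing but 8 survives at r1c6 ⇒ r1c6=8.
Step 9. [r8c2∈{2,4,9}] across col 2, 2 lands solely at r8c2. So r8c2=2.
Step 10. [r4c1∈{3,6,8}] 6 has one home in col 1: r4c1, so r4c1=6.
Step 11. [r6c4∈{2,3}] r6c4 is the only open cell in col 4 admitting 3, so r6c4=3.
Step 12. [r1c3∈{1,4}] r1c3 is the only open cell in col 3 admitting 1. So r1c3=1.
Step 13. [r8c5∈{7}] r8c5's peers cover all but 7 ⇒ r8c5=7.
Step 14. [r8c4∈{6}] only 6 remains possible at r8c4 ⇒ r8c4=6.
Step 15. [r8c8∈{9}] only 9 remains possible at r8c8. So r8c8=9.
Step 16. [r8c1∈{4}] nothing but 4 survives at r8c1 ⇒ r8c1=4.
Step 17. [r3c8∈{4}] r3c8 is down to just 4. So r3c8=4.
Step 18. [r7c2∈{3}] r7c2 has the single candidate 3 ⇒ r7c2=3.
Step 19. [r3c3∈{3}] r3c3 is down to just 3 ⇒ r3c3=3.
Step 20. [r1c2∈{4,5,9}] r1c2 is the only open cell in row 1 admitting 4. So r1c2=4.
Step 21. [r7c1∈{1}] nothing but 1 survives at r7c1. So r7c1=1.
Step 22. [r1c1∈{5,9}] r1c1 is the only open cell in row 1 admitting 5, so r1c1=5.
Step 23. [r6c6∈{2}] nothing but 2 survives at r6c6 ⇒ r6c6=2.
Step 24. [r9c7∈{6}] r9c7's peers cover all but 6 ⇒ r9c7=6.
Step 25. [r5c2∈{5}] r5c2's peers cover all but 5, so r5c2=5.
Step 26. [r4c2∈{8}] r4c2 is down to just 8. So r4c2=8.
Step 27. [r2c7∈{2}] nothing but 2 survives at r2c7, so r2c7=2.
Step 28. [r9c1∈{9}] only 9 remains possible at r9c1. So r9c1=9.
Step 29. [r7c5∈{8}] nothing but 8 survives at r7c5 ⇒ r7c5=8.
Step 30. [r1c7∈{9}] nothing but 9 survives at r1c7, so r1c7=9.
Step 31. [r4c7∈{3}] only 3 remains possible at r4c7 ⇒ r4c7=3.
Step 32. [r7c8∈{7}] only 7 remains possible at r7c8. So r7c8=7.
Step 33. [r5c9∈{1}] r5c9 is down to just 1. So r5c9=1.
Step 34. [r3c6∈{6}] nothing but 6 survives at r3c6 ⇒ r3c6=6.
Step 35. [r8c6∈{5}] only 5 remains possible at r8c6, so r8c6=5.
Step 36. [r5c1∈{3}] only 3 remains possible at r5c1, so r5c1=3.
Step 37. [r6c9∈{8}] r6c9 has the single candidate 8. So r6c9=8.
Step 38. [r2c8∈{1}] r2c8's peers cover all but 1, so r2c8=1.
Step 39. [r3c2∈{9}] nothing but 9 survives at r3c2. So r3c2=9.
Step 40. [r6c7∈{4}] nothing but 4 survives at r6c7 ⇒ r6c7=4.
Step 41. [r9c4∈{2}] r9c4 has the single candidate 2. So r9c4=2.
Step 42. [r6c8∈{6}] only 6 remains possible at r6c8 ⇒ r6c8=6.
Step 43. [r7c6∈{4}] only 4 remains possible at r7c6, so r7c6=4.
Step 44. [r9c6∈{1}] nothing but 1 survives at r9c6, so r9c6=1.
Step 45. [r2c1∈{8}] r2c1's peers cover all but 8, so r2c1=8.
Step 46. [r1c4∈{7}] r1c4 is down to just 7 ⇒ r1c4=7.
Step 47. [r2c6∈{3}] nothing but 3 survives at r2c6, so r2c6=3.
Step 48. [r5c3∈{4}] only 4 remains possible at r5c3. So r5c3=4.

Answer: 5 4 1 7 2 8 9 3 6 / 8 6 7 4 9 3 2 1 5 / 2 9 3 5 1 6 8 4 7 / 6 8 2 1 4 7 3 5 9 / 3 5 4 8 6 9 7 2 1 / 7 1 9 3 5 2 4 6 8 / 1 3 6 9 8 4 5 7 2 / 4 2 8 6 7 5 1 9 3 / 9 7 5 2 3 1 6 8 4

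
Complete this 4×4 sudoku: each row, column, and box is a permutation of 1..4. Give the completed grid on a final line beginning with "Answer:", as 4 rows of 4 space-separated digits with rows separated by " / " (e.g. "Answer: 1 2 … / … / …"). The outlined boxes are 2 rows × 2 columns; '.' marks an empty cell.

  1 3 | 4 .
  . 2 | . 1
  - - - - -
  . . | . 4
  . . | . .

Step 1. [r4c4∈{2,3}] in col 4, 3 fits only at r4c4. So r4c4=3.
Step 2. [r3c2∈{1}] r3c2 has the single candidate 1 ⇒ r3c2=1.
Step 3. [r3c3∈{2}] only 2 remains possible at r3c3. So r3c3=2.
Step 4. [r4c2∈{4}] nothing but 4 survives at r4c2 ⇒ r4c2=4.
Step 5. [r4c1∈{2}] r4c1 is down to just 2, so r4c1=2.
Step 6. [r2c3∈{3}] r2c3 has the single candidate 3. So r2c3=3.
Step 7. [r2c1∈{4}] only 4 remains possible at r2c1. So r2c1=4.
Step 8. [r1c4∈{2}] r1c4's peers cover all but 2 ⇒ r1c4=2.
Step 9. [r4c3∈{1}] nothing but 1 survives at r4c3. So r4c3=1.
Step 10. [r3c1∈{3}] r3c1 is down to just 3. So r3c1=3.

Answer: 1 3 4 2 / 4 2 3 1 / 3 1 2 4 / 2 4 1 3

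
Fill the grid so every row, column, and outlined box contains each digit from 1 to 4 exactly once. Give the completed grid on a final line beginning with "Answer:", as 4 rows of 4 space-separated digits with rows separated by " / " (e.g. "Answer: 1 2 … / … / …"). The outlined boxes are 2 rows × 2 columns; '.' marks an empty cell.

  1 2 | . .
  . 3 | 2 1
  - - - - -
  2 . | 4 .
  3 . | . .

Step 1. [r3c4∈{3}] r3c4 has the single candidate 3, so r3c4=3.
Step 2. [r4c3∈{1}] nothing but 1 survives at r4c3 ⇒ r4c3=1.
Step 3. [r1c3∈{3}] r1c3's peers cover all but 3. So r1c3=3.
Step 4. [r4c2∈{4}] nothing but 4 survives at r4c2 ⇒ r4c2=4.
Step 5. [r1c4∈{4}] nothing but 4 survives at r1c4, so r1c4=4.
Step 6. [r4c4∈{2}] nothing but 2 survives at r4c4. So r4c4=2.
Step 7. [r3c2∈{1}] nothing but 1 survives at r3c2 ⇒ r3c2=1.
Step 8. [r2c1∈{4}] only 4 remains possible at r2c1 ⇒ r2c1=4.

Answer: 1 2 3 4 / 4 3 2 1 / 2 1 4 3 / 3 4 1 2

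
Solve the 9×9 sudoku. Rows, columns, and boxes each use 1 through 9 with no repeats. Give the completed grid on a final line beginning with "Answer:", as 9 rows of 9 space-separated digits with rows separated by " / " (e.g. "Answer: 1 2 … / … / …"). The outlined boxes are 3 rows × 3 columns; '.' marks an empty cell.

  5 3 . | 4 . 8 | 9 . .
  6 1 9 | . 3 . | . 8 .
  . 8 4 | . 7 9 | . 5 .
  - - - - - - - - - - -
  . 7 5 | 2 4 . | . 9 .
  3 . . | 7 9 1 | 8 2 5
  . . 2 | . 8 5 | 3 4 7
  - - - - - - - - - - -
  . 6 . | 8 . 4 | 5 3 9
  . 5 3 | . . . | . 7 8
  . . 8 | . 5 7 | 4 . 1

Step 1. [r8c7∈{2,6}] 2 has one home in box 9: r8c7, so r8c7=2.
Step 2. [r7c3∈{1,7}] col 3 places 1 nowhere but r7c3. So r7c3=1.
Step 3. [r6c4∈{6}] nothing but 6 survives at r6c4 ⇒ r6c4=6.
Step 4. [r1c5∈{1,2,6}] r1c5 is the only open cell in box 2 admitting 6. So r1c5=6.
Step 5. [r9c2∈{2,9}] r9c2 is the only open cell in col 2 admitting 2, so r9c2=2.
Step 6. [r9c1∈{9}] nothing but 9 survives at r9c1, so r9c1=9.
Step 7. [r4c7∈{1,6}] r4c7 is the only open cell in box 6 admitting 1 ⇒ r4c7=1.
Step 8. [r1c9∈{2}] nothing but 2 survives at r1c9 ⇒ r1c9=2.
Step 9. [r3c4∈{1}] r3c4 is down to just 1. So r3c4=1.
Step 10. [r3c7∈{6}] r3c7 has the single candidate 6 ⇒ r3c7=6.
Step 11. [r7c5∈{2}] nothing but 2 survives at r7c5 ⇒ r7c5=2.
Step 12. [r6c1∈{1}] nothing but 1 survives at r6c1 ⇒ r6c1=1.
Step 13. [r8c1∈{4}] only 4 remains possible at r8c1, so r8c1=4.
Step 14. [r4c9∈{6}] nothing but 6 survives at r4c9, so r4c9=6.
Step 15. [r2c4∈{5}] r2c4 is down to just 5 ⇒ r2c4=5.
Step 16. [r3c1∈{2}] only 2 remains possible at r3c1, so r3c1=2.
Step 17. [r1c3∈{7}] r1c3 is down to just 7, so r1c3=7.
Step 18. [r3c9∈{3}] r3c9 is down to just 3 ⇒ r3c9=3.
Step 19. [r8c5∈{1}] r8c5 has the single candidate 1 ⇒ r8c5=1.
Step 20. [r7c1∈{7}] r7c1 is down to just 7 ⇒ r7c1=7.
Step 21. [r8c4∈{9}] only 9 remains possible at r8c4, so r8c4=9.
Step 22. [r9c8∈{6}] r9c8 has the single candidate 6 ⇒ r9c8=6.
Step 23. [r6c2∈{9}] nothing but 9 survives at r6c2, so r6c2=9.
Step 24. [r1c8∈{1}] only 1 remains possible at r1c8, so r1c8=1.
Step 25. [r2c9∈{4}] only 4 remains possible at r2c9 ⇒ r2c9=4.
Step 26. [r4c6∈{3}] r4c6 is down to just 3. So r4c6=3.
Step 27. [r8c6∈{6}] r8c6 is down to just 6, so r8c6=6.
Step 28. [r2c7∈{7}] r2c7 has the single candidate 7 ⇒ r2c7=7.
Step 29. [r4c1∈{8}] r4c1 is down to just 8 ⇒ r4c1=8.
Step 30. [r5c3∈{6}] r5c3 is down to just 6 ⇒ r5c3=6.
Step 31. [r9c4∈{3}] r9c4 is down to just 3 ⇒ r9c4=3.
Step 32. [r2c6∈{2}] r2c6 has the single candidate 2. So r2c6=2.
Step 33. [r5c2∈{4}] r5c2's peers cover all but 4, so r5c2=4.

Answer: 5 3 7 4 6 8 9 1 2 / 6 1 9 5 3 2 7 8 4 / 2 8 4 1 7 9 6 5 3 / 8 7 5 2 4 3 1 9 6 / 3 4 6 7 9 1 8 2 5 / 1 9 2 6 8 5 3 4 7 / 7 6 1 8 2 4 5 3 9 / 4 5 3 9 1 6 2 7 8 / 9 2 8 3 5 7 4 6 1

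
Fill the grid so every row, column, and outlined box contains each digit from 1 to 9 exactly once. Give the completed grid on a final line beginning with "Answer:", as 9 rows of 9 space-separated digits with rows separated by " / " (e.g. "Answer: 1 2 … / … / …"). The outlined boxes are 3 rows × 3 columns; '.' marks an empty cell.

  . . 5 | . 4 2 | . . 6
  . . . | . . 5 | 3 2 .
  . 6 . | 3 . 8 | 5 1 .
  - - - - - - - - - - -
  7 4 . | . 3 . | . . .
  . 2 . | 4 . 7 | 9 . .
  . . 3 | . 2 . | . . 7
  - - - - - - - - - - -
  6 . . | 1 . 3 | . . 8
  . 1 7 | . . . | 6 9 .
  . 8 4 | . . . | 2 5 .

Step 1. [r1c1∈{1,3,8,9}] row 1 places 1 nowhere but r1c1. So r1c1=1.
Step 2. [r3c5∈{7,9}] in row 3, 7 fits only at r3c5. So r3c5=7.
Step 3. [r1c4∈{9}] only 9 remains possible at r1c4. So r1c4=9.
Step 4. [r2c4∈{6}] r2c4 has the single candidate 6 ⇒ r2c4=6.
Step 5. [r9c9∈{1,3}] 1 has one home in row 9: r9c9 ⇒ r9c9=1.
Step 6. [r8c4∈{2,5,8}] 2 has one home in col 4: r8c4, so r8c4=2.
Step 7. [r5c8∈{3,6,8}] col 8 places 3 nowhere but r5c8. So r5c8=3.
Step 8. [r5c9∈{5}] r5c9 has the single candidate 5. So r5c9=5.
Step 9. [r5c1∈{8}] r5c1 is down to just 8. So r5c1=8.
Step 10. [r3c1∈{2,4,9}] across col 1, 2 lands solely at r3c1. So r3c1=2.
Step 11. [r3c3∈{9}] r3c3 is down to just 9 ⇒ r3c3=9.
Step 12. [r4c6∈{1,6,9}] 9 has one home in row 4: r4c6, so r4c6=9.
Step 13. [r6c6∈{1,6}] in col 6, 1 fits only at r6c6, so r6c6=1.
Step 14. [r6c8∈{4,6,8}] across row 6, 6 lands solely at r6c8, so r6c8=6.
Step 15. [r4c8∈{8}] r4c8 is down to just 8, so r4c8=8.
Step 16. [r1c8∈{7}] only 7 remains possible at r1c8 ⇒ r1c8=7.
Step 17. [r9c1∈{3,9}] across row 9, 3 lands solely at r9c1, so r9c1=3.
Step 18. [r8c1∈{5}] nothing but 5 survives at r8c1, so r8c1=5.
Step 19. [r9c5∈{6,9}] in row 9, 9 fits only at r9c5, so r9c5=9.
Step 20. [r5c3∈{1,6}] r5c3 is the only open cell in row 5 admitting 1. So r5c3=1.
Step 21. [r3c9∈{4}] nothing but 4 survives at r3c9 ⇒ r3c9=4.
Step 22. [r6c2∈{5,9}] across col 2, 5 lands solely at r6c2, so r6c2=5.
Step 23. [r7c8∈{4}] r7c8's peers cover all but 4 ⇒ r7c8=4.
Step 24. [r6c1∈{9}] r6c1's peers cover all but 9 ⇒ r6c1=9.
Step 25. [r8c6∈{4}] nothing but 4 survives at r8c6. So r8c6=4.
Step 26. [r6c7∈{4}] r6c7 has the single candidate 4. So r6c7=4.
Step 27. [r8c9∈{3}] nothing but 3 survives at r8c9 ⇒ r8c9=3.
Step 28. [r4c9∈{2}] r4c9 has the single candidate 2 ⇒ r4c9=2.
Step 29. [r2c5∈{1}] r2c5 has the single candidate 1, so r2c5=1.
Step 30. [r9c4∈{7}] only 7 remains possible at r9c4, so r9c4=7.
Step 31. [r2c2∈{7}] nothing but 7 survives at r2c2. So r2c2=7.
Step 32. [r1c7∈{8}] only 8 remains possible at r1c7, so r1c7=8.
Step 33. [r5c5∈{6}] nothing but 6 survives at r5c5, so r5c5=6.
Step 34. [r2c1∈{4}] r2c1 is down to just 4, so r2c1=4.
Step 35. [r4c3∈{6}] only 6 remains possible at r4c3. So r4c3=6.
Step 36. [r9c6∈{6}] nothing but 6 survives at r9c6. So r9c6=6.
Step 37. [r2c3∈{8}] r2c3 is down to just 8, so r2c3=8.
Step 38. [r7c7∈{7}] nothing but 7 survives at r7c7, so r7c7=7.
Step 39. [r7c3∈{2}] nothing but 2 survives at r7c3 ⇒ r7c3=2.
Step 40. [r7c2∈{9}] only 9 remains possible at r7c2, so r7c2=9.
Step 41. [r1c2∈{3}] nothing but 3 survives at r1c2 ⇒ r1c2=3.
Step 42. [r4c7∈{1}] nothing but 1 survives at r4c7, so r4c7=1.
Step 43. [r6c4∈{8}] r6c4 has the single candidate 8 ⇒ r6c4=8.
Step 44. [r8c5∈{8}] r8c5 is down to just 8. So r8c5=8.
Step 45. [r4c4∈{5}] r4c4 is down to just 5 ⇒ r4c4=5.
Step 46. [r2c9∈{9}] r2c9 has the single candidate 9, so r2c9=9.
Step 47. [r7c5∈{5}] only 5 remains possible at r7c5, so r7c5=5.

Answer: 1 3 5 9 4 2 8 7 6 / 4 7 8 6 1 5 3 2 9 / 2 6 9 3 7 8 5 1 4 / 7 4 6 5 3 9 1 8 2 / 8 2 1 4 6 7 9 3 5 / 9 5 3 8 2 1 4 6 7 / 6 9 2 1 5 3 7 4 8 / 5 1 7 2 8 4 6 9 3 / 3 8 4 7 9 6 2 5 1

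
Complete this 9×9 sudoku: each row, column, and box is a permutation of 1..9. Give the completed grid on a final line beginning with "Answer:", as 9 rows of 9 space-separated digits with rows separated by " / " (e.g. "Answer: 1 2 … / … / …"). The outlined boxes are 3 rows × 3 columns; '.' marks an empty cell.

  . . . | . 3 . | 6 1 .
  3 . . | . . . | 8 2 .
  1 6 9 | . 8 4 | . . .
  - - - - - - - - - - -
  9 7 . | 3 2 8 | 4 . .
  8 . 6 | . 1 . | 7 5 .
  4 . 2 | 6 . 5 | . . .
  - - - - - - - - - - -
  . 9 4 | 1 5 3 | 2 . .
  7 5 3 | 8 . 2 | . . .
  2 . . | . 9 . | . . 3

Step 1. [r8c5∈{4,6}] r8c5 is the only open cell in col 5 admitting 4. So r8c5=4.
Step 2. [r9c4∈{7}] r9c4's peers cover all but 7. So r9c4=7.
Step 3. [r1c1∈{5}] only 5 remains possible at r1c1, so r1c1=5.
Step 4. [r5c6∈{9}] r5c6 is down to just 9. So r5c6=9.
Step 5. [r1c6∈{7}] only 7 remains possible at r1c6, so r1c6=7.
Step 6. [r4c8∈{6}] r4c8's peers cover all but 6 ⇒ r4c8=6.
Step 7. [r4c9∈{1}] nothing but 1 survives at r4c9 ⇒ r4c9=1.
Step 8. [r1c2∈{2,4,8}] col 2 places 2 nowhere but r1c2, so r1c2=2.
Step 9. [r8c8∈{9}] only 9 remains possible at r8c8. So r8c8=9.
Step 10. [r9c2∈{1,8}] r9c2 is the only open cell in col 2 admitting 8, so r9c2=8.
Step 11. [r1c4∈{9}] nothing but 9 survives at r1c4, so r1c4=9.
Step 12. [r2c9∈{4,5,7,9}] 9 has one home in row 2: r2c9, so r2c9=9.
Step 13. [r3c9∈{5,7}] col 9 places 5 nowhere but r3c9 ⇒ r3c9=5.
Step 14. [r7c9∈{6,7,8}] 7 has one home in col 9: r7c9, so r7c9=7.
Step 15. [r3c7∈{3}] r3c7 is down to just 3 ⇒ r3c7=3.
Step 16. [r6c8∈{3,8}] across col 8, 3 lands solely at r6c8, so r6c8=3.
Step 17. [r9c7∈{1,5}] 5 has one home in row 9: r9c7. So r9c7=5.
Step 18. [r9c6∈{6}] nothing but 6 survives at r9c6, so r9c6=6.
Step 19. [r5c9∈{2}] r5c9's peers cover all but 2 ⇒ r5c9=2.
Step 20. [r2c3∈{7}] r2c3 has the single candidate 7, so r2c3=7.
Step 21. [r2c2∈{4}] nothing but 4 survives at r2c2, so r2c2=4.
Step 22. [r1c9∈{4}] r1c9 has the single candidate 4, so r1c9=4.
Step 23. [r9c3∈{1}] only 1 remains possible at r9c3 ⇒ r9c3=1.
Step 24. [r1c3∈{8}] nothing but 8 survives at r1c3, so r1c3=8.
Step 25. [r6c9∈{8}] nothing but 8 survives at r6c9, so r6c9=8.
Step 26. [r6c7∈{9}] nothing but 9 survives at r6c7. So r6c7=9.
Step 27. [r4c3∈{5}] r4c3's peers cover all but 5, so r4c3=5.
Step 28. [r5c2∈{3}] r5c2 is down to just 3 ⇒ r5c2=3.
Step 29. [r3c8∈{7}] nothing but 7 survives at r3c8. So r3c8=7.
Step 30. [r6c2∈{1}] r6c2 has the single candidate 1. So r6c2=1.
Step 31. [r2c4∈{5}] r2c4's peers cover all but 5, so r2c4=5.
Step 32. [r2c5∈{6}] only 6 remains possible at r2c5. So r2c5=6.
Step 33. [r3c4∈{2}] nothing but 2 survives at r3c4 ⇒ r3c4=2.
Step 34. [r7c1∈{6}] nothing but 6 survives at r7c1. So r7c1=6.
Step 35. [r7c8∈{8}] r7c8 is down to just 8. So r7c8=8.
Step 36. [r8c9∈{6}] r8c9 has the single candidate 6, so r8c9=6.
Step 37. [r9c8∈{4}] r9c8 has the single candidate 4. So r9c8=4.
Step 38. [r5c4∈{4}] nothing but 4 survives at r5c4 ⇒ r5c4=4.
Step 39. [r8c7∈{1}] r8c7 has the single candidate 1. So r8c7=1.
Step 40. [r6c5∈{7}] r6c5's peers cover all but 7. So r6c5=7.
Step 41. [r2c6∈{1}] r2c6 has the single candidate 1, so r2c6=1.

Answer: 5 2 8 9 3 7 6 1 4 / 3 4 7 5 6 1 8 2 9 / 1 6 9 2 8 4 3 7 5 / 9 7 5 3 2 8 4 6 1 / 8 3 6 4 1 9 7 5 2 / 4 1 2 6 7 5 9 3 8 / 6 9 4 1 5 3 2 8 7 / 7 5 3 8 4 2 1 9 6 / 2 8 1 7 9 6 5 4 3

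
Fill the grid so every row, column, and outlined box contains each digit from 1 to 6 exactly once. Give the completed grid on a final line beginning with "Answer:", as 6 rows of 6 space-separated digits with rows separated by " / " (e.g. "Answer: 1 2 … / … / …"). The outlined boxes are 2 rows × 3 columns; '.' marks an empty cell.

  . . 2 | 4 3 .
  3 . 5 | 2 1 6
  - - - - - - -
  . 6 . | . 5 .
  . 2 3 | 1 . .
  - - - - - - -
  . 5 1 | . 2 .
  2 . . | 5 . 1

Step 1. [r3c3∈{4}] r3c3's peers cover all but 4 ⇒ r3c3=4.
Step 2. [r5c1∈{4,6}] r5c1 is the only open cell in col 1 admitting 4. So r5c1=4.
Step 3. [r6c5∈{4,6}] r6c5 is the only open cell in row 6 admitting 4, so r6c5=4.
Step 4. [r5c6∈{3}] r5c6 has the single candidate 3 ⇒ r5c6=3.
Step 5. [r1c1∈{1,6}] across row 1, 6 lands solely at r1c1. So r1c1=6.
Step 6. [r1c6∈{5}] r1c6 is down to just 5, so r1c6=5.
Step 7. [r6c2∈{3}] r6c2's peers cover all but 3. So r6c2=3.
Step 8. [r4c5∈{6}] r4c5's peers cover all but 6 ⇒ r4c5=6.
Step 9. [r4c6∈{4}] r4c6 is down to just 4. So r4c6=4.
Step 10. [r3c6∈{2}] only 2 remains possible at r3c6. So r3c6=2.
Step 11. [r5c4∈{6}] r5c4 has the single candidate 6 ⇒ r5c4=6.
Step 12. [r3c1∈{1}] only 1 remains possible at r3c1, so r3c1=1.
Step 13. [r3c4∈{3}] nothing but 3 survives at r3c4. So r3c4=3.
Step 14. [r4c1∈{5}] r4c1 is down to just 5. So r4c1=5.
Step 15. [r1c2∈{1}] r1c2's peers cover all but 1 ⇒ r1c2=1.
Step 16. [r2c2∈{4}] r2c2's peers cover all but 4, so r2c2=4.
Step 17. [r6c3∈{6}] r6c3 is down to just 6 ⇒ r6c3=6.

Answer: 6 1 2 4 3 5 / 3 4 5 2 1 6 / 1 6 4 3 5 2 / 5 2 3 1 6 4 / 4 5 1 6 2 3 / 2 3 6 5 4 1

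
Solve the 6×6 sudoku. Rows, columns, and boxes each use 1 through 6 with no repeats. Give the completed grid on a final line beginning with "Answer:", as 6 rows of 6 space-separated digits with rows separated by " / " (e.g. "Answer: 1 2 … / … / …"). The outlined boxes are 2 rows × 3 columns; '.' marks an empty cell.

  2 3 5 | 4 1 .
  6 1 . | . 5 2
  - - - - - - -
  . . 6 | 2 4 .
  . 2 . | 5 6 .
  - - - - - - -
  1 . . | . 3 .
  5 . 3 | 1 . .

Step 1. [r5c4∈{6}] r5c4 is down to just 6, so r5c4=6.
Step 2. [r5c2∈{4}] r5c2 is down to just 4 ⇒ r5c2=4.
Step 3. [r3c1∈{3}] r3c1 has the single candidate 3 ⇒ r3c1=3.
Step 4. [r4c3∈{1,4}] 1 has one home in col 3: r4c3 ⇒ r4c3=1.
Step 5. [r6c2∈{6}] nothing but 6 survives at r6c2. So r6c2=6.
Step 6. [r3c6∈{1}] r3c6's peers cover all but 1 ⇒ r3c6=1.
Step 7. [r6c5∈{2}] only 2 remains possible at r6c5, so r6c5=2.
Step 8. [r6c6∈{4}] r6c6 has the single candidate 4 ⇒ r6c6=4.
Step 9. [r5c3∈{2}] nothing but 2 survives at r5c3 ⇒ r5c3=2.
Step 10. [r4c1∈{4}] only 4 remains possible at r4c1 ⇒ r4c1=4.
Step 11. [r4c6∈{3}] r4c6 is down to just 3, so r4c6=3.
Step 12. [r2c3∈{4}] r2c3 is down to just 4, so r2c3=4.
Step 13. [r1c6∈{6}] only 6 remains possible at r1c6 ⇒ r1c6=6.
Step 14. [r5c6∈{5}] r5c6 is down to just 5. So r5c6=5.
Step 15. [r3c2∈{5}] r3c2 has the single candidate 5 ⇒ r3c2=5.
Step 16. [r2c4∈{3}] r2c4 is down to just 3 ⇒ r2c4=3.

Answer: 2 3 5 4 1 6 / 6 1 4 3 5 2 / 3 5 6 2 4 1 / 4 2 1 5 6 3 / 1 4 2 6 3 5 / 5 6 3 1 2 4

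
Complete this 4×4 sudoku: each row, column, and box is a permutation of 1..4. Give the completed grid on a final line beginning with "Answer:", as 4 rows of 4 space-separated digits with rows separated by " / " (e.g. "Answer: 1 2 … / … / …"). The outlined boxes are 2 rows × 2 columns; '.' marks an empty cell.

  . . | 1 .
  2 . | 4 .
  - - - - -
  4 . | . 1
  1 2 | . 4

Step 1. [r1c1∈{3}] r1c1's peers cover all but 3. So r1c1=3.
Step 2. [r3c2∈{3}] r3c2 is down to just 3. So r3c2=3.
Step 3. [r3c3∈{2}] nothing but 2 survives at r3c3, so r3c3=2.
Step 4. [r4c3∈{3}] r4c3 is down to just 3. So r4c3=3.
Step 5. [r2c2∈{1}] r2c2 is down to just 1. So r2c2=1.
Step 6. [r1c4∈{2}] r1c4 has the single candidate 2 ⇒ r1c4=2.
Step 7. [r2c4∈{3}] nothing but 3 survives at r2c4. So r2c4=3.
Step 8. [r1c2∈{4}] nothing but 4 survives at r1c2. So r1c2=4.

Answer: 3 4 1 2 / 2 1 4 3 / 4 3 2 1 / 1 2 3 4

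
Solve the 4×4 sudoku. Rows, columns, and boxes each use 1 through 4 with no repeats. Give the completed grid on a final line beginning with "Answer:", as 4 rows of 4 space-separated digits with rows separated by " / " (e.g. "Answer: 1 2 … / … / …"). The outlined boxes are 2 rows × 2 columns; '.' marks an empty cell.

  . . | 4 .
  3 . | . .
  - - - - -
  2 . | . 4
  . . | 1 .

Step 1. [r2c2∈{1,2,4}] across row 2, 4 lands solely at r2c2 ⇒ r2c2=4.
Step 2. [r4c4∈{2,3}] across row 4, 2 lands solely at r4c4, so r4c4=2.
Step 3. [r3c2∈{1,3}] row 3 places 1 nowhere but r3c2. So r3c2=1.
Step 4. [r2c4∈{1}] r2c4 has the single candidate 1 ⇒ r2c4=1.
Step 5. [r1c1∈{1}] r1c1 has the single candidate 1. So r1c1=1.
Step 6. [r4c2∈{3}] r4c2 is down to just 3, so r4c2=3.
Step 7. [r1c2∈{2}] r1c2 is down to just 2. So r1c2=2.
Step 8. [r4c1∈{4}] r4c1 has the single candidate 4, so r4c1=4.
Step 9. [r2c3∈{2}] r2c3 is down to just 2. So r2c3=2.
Step 10. [r1c4∈{3}] r1c4's peers cover all but 3. So r1c4=3.
Step 11. [r3c3∈{3}] r3c3 is down to just 3. So r3c3=3.

Answer: 1 2 4 3 / 3 4 2 1 / 2 1 3 4 / 4 3 1 2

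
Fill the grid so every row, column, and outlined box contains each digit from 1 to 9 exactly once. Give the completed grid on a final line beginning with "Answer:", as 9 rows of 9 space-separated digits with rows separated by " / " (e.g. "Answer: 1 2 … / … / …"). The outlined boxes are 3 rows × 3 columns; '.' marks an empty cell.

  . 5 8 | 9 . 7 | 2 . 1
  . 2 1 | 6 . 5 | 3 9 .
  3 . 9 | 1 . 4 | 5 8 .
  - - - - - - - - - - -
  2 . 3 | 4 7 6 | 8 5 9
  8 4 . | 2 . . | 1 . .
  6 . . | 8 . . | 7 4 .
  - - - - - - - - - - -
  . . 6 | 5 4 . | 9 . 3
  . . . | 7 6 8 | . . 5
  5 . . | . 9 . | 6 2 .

Step 1. [r6c5∈{1,3,5}] col 5 places 1 nowhere but r6c5, so r6c5=1.
Step 2. [r7c8∈{1,7}] r7c8 is the only open cell in col 8 admitting 7, so r7c8=7.
Step 3. [r7c1∈{1}] r7c1's peers cover all but 1. So r7c1=1.
Step 4. [r6c6∈{3,9}] in row 6, 3 fits only at r6c6. So r6c6=3.
Step 5. [r2c9∈{4,7}] 4 has one home in box 3: r2c9 ⇒ r2c9=4.
Step 6. [r9c3∈{4,7}] r9c3 is the only open cell in row 9 admitting 4, so r9c3=4.
Step 7. [r9c2∈{3,7,8}] row 9 places 7 nowhere but r9c2. So r9c2=7.
Step 8. [r1c8∈{6}] r1c8 is down to just 6. So r1c8=6.
Step 9. [r5c5∈{5}] r5c5 has the single candidate 5 ⇒ r5c5=5.
Step 10. [r8c2∈{3,9}] in row 8, 3 fits only at r8c2 ⇒ r8c2=3.
Step 11. [r7c2∈{8}] nothing but 8 survives at r7c2, so r7c2=8.
Step 12. [r4c2∈{1}] nothing but 1 survives at r4c2. So r4c2=1.
Step 13. [r5c9∈{6}] r5c9 has the single candidate 6. So r5c9=6.
Step 14. [r9c4∈{3}] r9c4's peers cover all but 3, so r9c4=3.
Step 15. [r8c8∈{1}] nothing but 1 survives at r8c8, so r8c8=1.
Step 16. [r1c5∈{3}] only 3 remains possible at r1c5 ⇒ r1c5=3.
Step 17. [r8c1∈{9}] r8c1 is down to just 9, so r8c1=9.
Step 18. [r6c2∈{9}] only 9 remains possible at r6c2, so r6c2=9.
Step 19. [r6c9∈{2}] only 2 remains possible at r6c9 ⇒ r6c9=2.
Step 20. [r8c3∈{2}] r8c3's peers cover all but 2. So r8c3=2.
Step 21. [r9c9∈{8}] only 8 remains possible at r9c9. So r9c9=8.
Step 22. [r5c3∈{7}] only 7 remains possible at r5c3. So r5c3=7.
Step 23. [r3c2∈{6}] nothing but 6 survives at r3c2. So r3c2=6.
Step 24. [r6c3∈{5}] r6c3's peers cover all but 5, so r6c3=5.
Step 25. [r3c9∈{7}] nothing but 7 survives at r3c9 ⇒ r3c9=7.
Step 26. [r3c5∈{2}] only 2 remains possible at r3c5 ⇒ r3c5=2.
Step 27. [r5c8∈{3}] nothing but 3 survives at r5c8, so r5c8=3.
Step 28. [r8c7∈{4}] r8c7 is down to just 4, so r8c7=4.
Step 29. [r7c6∈{2}] r7c6 has the single candidate 2, so r7c6=2.
Step 30. [r2c5∈{8}] r2c5 is down to just 8. So r2c5=8.
Step 31. [r9c6∈{1}] r9c6 has the single candidate 1, so r9c6=1.
Step 32. [r5c6∈{9}] r5c6 has the single candidate 9. So r5c6=9.
Step 33. [r1c1∈{4}] r1c1's peers cover all but 4, so r1c1=4.
Step 34. [r2c1∈{7}] r2c1's peers cover all but 7, so r2c1=7.

Answer: 4 5 8 9 3 7 2 6 1 / 7 2 1 6 8 5 3 9 4 / 3 6 9 1 2 4 5 8 7 / 2 1 3 4 7 6 8 5 9 / 8 4 7 2 5 9 1 3 6 / 6 9 5 8 1 3 7 4 2 / 1 8 6 5 4 2 9 7 3 / 9 3 2 7 6 8 4 1 5 / 5 7 4 3 9 1 6 2 8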